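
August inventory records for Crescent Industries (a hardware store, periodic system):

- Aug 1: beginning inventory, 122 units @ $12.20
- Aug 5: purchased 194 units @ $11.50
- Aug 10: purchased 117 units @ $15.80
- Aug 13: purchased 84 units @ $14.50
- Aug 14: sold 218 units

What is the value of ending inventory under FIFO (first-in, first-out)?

Ending inventory = $4,193.60

Aug 14, 218 sold [FIFO — oldest first]: 122 @ $12.20 + 96 @ $11.50 = $2,592.40
Ending inventory: 98 @ $11.50 + 117 @ $15.80 + 84 @ $14.50 = $4,193.60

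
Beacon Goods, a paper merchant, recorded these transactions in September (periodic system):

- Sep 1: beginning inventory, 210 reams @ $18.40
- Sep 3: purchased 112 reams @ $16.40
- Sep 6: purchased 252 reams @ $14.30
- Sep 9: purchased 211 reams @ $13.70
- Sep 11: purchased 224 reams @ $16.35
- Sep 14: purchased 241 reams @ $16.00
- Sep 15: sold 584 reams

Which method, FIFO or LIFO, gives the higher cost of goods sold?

FIFO COGS: 210 @ $18.40 + 112 @ $16.40 + 252 @ $14.30 + 10 @ $13.70 = $9,441.40
LIFO COGS: 241 @ $16.00 + 224 @ $16.35 + 119 @ $13.70 = $9,148.70

FIFO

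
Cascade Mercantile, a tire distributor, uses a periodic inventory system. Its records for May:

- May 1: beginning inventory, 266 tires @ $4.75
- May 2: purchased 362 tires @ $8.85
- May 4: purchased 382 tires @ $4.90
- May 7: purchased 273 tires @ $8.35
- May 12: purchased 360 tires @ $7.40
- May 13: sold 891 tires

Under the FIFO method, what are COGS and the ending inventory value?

COGS = $5,755.90; ending inventory = $5,526.65

May 13, 891 sold [FIFO — oldest first]: 266 @ $4.75 + 362 @ $8.85 + 263 @ $4.90 = $5,755.90
Ending inventory: 119 @ $4.90 + 273 @ $8.35 + 360 @ $7.40 = $5,526.65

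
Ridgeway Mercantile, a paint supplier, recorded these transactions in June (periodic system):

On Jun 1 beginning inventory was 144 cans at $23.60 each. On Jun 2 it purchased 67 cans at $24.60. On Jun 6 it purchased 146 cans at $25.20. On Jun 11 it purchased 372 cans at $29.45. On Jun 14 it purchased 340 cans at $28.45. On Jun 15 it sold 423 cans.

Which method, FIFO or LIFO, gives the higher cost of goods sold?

LIFO

FIFO COGS: 144 @ $23.60 + 67 @ $24.60 + 146 @ $25.20 + 66 @ $29.45 = $10,669.50
LIFO COGS: 340 @ $28.45 + 83 @ $29.45 = $12,117.35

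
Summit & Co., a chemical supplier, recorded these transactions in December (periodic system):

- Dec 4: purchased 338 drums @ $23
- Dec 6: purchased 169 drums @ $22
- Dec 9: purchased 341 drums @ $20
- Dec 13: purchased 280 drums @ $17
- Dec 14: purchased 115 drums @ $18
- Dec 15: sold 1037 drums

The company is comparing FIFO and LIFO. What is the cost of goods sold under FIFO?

COGS = $21,525

FIFO COGS: 338 @ $23 + 169 @ $22 + 341 @ $20 + 189 @ $17 = $21,525
LIFO COGS: 115 @ $18 + 280 @ $17 + 341 @ $20 + 169 @ $22 + 132 @ $23 = $20,404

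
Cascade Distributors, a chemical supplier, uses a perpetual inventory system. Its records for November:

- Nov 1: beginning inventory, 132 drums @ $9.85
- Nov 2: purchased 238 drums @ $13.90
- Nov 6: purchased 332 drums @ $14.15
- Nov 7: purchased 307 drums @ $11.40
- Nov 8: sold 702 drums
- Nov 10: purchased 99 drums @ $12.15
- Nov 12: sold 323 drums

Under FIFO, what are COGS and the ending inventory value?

COGS = $13,000.40; ending inventory = $1,008.45

Nov 8, 702 sold [FIFO — oldest first]: 132 @ $9.85 + 238 @ $13.90 + 332 @ $14.15 = $9,306.20
Nov 12, 323 sold [FIFO — oldest first]: 307 @ $11.40 + 16 @ $12.15 = $3,694.20
Total COGS = $9,306.20 + $3,694.20 = $13,000.40
Ending inventory: 83 @ $12.15 = $1,008.45
Check: goods available $14,008.85 = COGS $13,000.40 + ending $1,008.45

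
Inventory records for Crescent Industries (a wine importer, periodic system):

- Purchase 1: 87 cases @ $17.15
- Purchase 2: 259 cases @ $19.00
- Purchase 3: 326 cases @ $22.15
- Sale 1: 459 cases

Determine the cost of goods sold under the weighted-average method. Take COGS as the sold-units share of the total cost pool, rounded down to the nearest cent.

Sale 1, sell 459: 459/672 × $13,633.95 → $9,312.47
Ending inventory (cost pool remaining) = $4,321.48
Check: goods available $13,633.95 = COGS $9,312.47 + ending $4,321.48

COGS = $9,312.47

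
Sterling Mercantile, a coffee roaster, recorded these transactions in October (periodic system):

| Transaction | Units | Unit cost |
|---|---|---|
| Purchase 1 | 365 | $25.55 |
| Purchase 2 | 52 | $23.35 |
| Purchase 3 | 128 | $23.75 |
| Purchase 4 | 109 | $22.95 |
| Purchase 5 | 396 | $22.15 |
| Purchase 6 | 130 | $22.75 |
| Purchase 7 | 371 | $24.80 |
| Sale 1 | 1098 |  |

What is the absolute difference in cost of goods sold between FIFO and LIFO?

FIFO COGS: 365 @ $25.55 + 52 @ $23.35 + 128 @ $23.75 + 109 @ $22.95 + 396 @ $22.15 + 48 @ $22.75 = $25,944.90
LIFO COGS: 371 @ $24.80 + 130 @ $22.75 + 396 @ $22.15 + 109 @ $22.95 + 92 @ $23.75 = $25,616.25
Difference = |$25,944.90 − $25,616.25| = $328.65

$328.65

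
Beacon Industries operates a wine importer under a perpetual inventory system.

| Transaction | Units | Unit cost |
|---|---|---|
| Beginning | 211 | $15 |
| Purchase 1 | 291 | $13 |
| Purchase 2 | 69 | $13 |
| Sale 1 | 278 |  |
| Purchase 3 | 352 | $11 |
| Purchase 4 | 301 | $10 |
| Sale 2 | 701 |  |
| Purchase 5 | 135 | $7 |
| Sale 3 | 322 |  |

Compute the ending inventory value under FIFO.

Sale 1 (278) [FIFO — oldest first]: 211 @ $15 + 67 @ $13 = $4,036
Sale 2 (701) [FIFO — oldest first]: 224 @ $13 + 69 @ $13 + 352 @ $11 + 56 @ $10 = $8,241
Sale 3 (322) [FIFO — oldest first]: 245 @ $10 + 77 @ $7 = $2,989
Total COGS = $4,036 + $8,241 + $2,989 = $15,266
Ending inventory: 58 @ $7 = $406
Check: goods available $15,672 = COGS $15,266 + ending $406

Ending inventory = $406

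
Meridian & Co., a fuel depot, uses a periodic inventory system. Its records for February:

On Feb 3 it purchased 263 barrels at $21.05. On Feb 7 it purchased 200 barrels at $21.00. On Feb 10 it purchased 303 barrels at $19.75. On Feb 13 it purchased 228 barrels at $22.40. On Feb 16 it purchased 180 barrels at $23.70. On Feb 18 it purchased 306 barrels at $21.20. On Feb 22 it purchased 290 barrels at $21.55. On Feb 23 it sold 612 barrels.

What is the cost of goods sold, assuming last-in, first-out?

COGS = $13,115.90

Feb 23, 612 sold [LIFO — newest first]: 290 @ $21.55 + 306 @ $21.20 + 16 @ $23.70 = $13,115.90
Ending inventory: 263 @ $21.05 + 200 @ $21.00 + 303 @ $19.75 + 228 @ $22.40 + 164 @ $23.70 = $24,714.40
Check: goods available $37,830.30 = COGS $13,115.90 + ending $24,714.40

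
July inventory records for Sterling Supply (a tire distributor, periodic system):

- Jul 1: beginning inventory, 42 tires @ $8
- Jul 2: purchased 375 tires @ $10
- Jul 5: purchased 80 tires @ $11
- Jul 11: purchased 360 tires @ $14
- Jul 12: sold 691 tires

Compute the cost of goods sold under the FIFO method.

COGS = $7,682

Jul 12, 691 sold [FIFO — oldest first]: 42 @ $8 + 375 @ $10 + 80 @ $11 + 194 @ $14 = $7,682
Ending inventory: 166 @ $14 = $2,324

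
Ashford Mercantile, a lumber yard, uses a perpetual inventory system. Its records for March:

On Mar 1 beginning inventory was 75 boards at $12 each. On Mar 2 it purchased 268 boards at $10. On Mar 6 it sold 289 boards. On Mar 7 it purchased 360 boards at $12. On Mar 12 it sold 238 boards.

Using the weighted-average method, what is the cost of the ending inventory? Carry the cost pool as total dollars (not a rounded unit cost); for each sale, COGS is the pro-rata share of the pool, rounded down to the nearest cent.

Ending inventory = $2,076.13

After Mar 1: 75 on hand, pool $900.00 (≈ $12.0000 each)
After Mar 2: 343 on hand, pool $3,580.00 (≈ $10.4373 each)
Mar 6, sell 289: 289/343 × $3,580.00 → $3,016.38
After Mar 7: 414 on hand, pool $4,883.62 (≈ $11.7962 each)
Mar 12, sell 238: 238/414 × $4,883.62 → $2,807.49
Total COGS = $3,016.38 + $2,807.49 = $5,823.87
Ending inventory (cost pool remaining) = $2,076.13
Check: goods available $7,900.00 = COGS $5,823.87 + ending $2,076.13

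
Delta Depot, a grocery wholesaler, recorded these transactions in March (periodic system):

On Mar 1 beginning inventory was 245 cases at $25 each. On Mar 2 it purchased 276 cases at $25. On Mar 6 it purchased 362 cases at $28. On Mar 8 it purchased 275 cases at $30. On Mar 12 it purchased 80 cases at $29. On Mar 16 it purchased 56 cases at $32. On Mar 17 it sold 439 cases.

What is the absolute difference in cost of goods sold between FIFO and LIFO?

$2,171

FIFO COGS: 245 @ $25 + 194 @ $25 = $10,975
LIFO COGS: 56 @ $32 + 80 @ $29 + 275 @ $30 + 28 @ $28 = $13,146
Difference = |$10,975 − $13,146| = $2,171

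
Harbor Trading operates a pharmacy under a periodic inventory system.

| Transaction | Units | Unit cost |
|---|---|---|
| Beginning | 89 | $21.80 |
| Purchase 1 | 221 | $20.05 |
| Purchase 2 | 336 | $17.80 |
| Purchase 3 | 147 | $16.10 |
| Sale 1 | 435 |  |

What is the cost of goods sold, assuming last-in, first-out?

Sale 1 (435) [LIFO — newest first]: 147 @ $16.10 + 288 @ $17.80 = $7,493.10
Ending inventory: 89 @ $21.80 + 221 @ $20.05 + 48 @ $17.80 = $7,225.65
Check: goods available $14,718.75 = COGS $7,493.10 + ending $7,225.65

COGS = $7,493.10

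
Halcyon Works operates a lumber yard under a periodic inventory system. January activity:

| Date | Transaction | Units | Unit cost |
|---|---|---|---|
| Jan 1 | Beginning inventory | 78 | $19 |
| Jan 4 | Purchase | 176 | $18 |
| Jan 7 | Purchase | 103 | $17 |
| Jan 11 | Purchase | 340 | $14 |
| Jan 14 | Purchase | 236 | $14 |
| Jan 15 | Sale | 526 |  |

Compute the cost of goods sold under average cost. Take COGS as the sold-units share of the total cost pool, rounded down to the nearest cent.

Jan 15, sell 526: 526/933 × $14,465.00 → $8,154.97
Ending inventory (cost pool remaining) = $6,310.03

COGS = $8,154.97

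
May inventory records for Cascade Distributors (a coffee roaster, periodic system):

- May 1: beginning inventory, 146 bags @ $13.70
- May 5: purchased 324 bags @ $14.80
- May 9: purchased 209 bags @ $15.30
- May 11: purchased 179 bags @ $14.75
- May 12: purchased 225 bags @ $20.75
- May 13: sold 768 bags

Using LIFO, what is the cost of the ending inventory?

Ending inventory = $4,501.40

May 13, 768 sold [LIFO — newest first]: 225 @ $20.75 + 179 @ $14.75 + 209 @ $15.30 + 155 @ $14.80 = $12,800.70
Ending inventory: 146 @ $13.70 + 169 @ $14.80 = $4,501.40
Check: goods available $17,302.10 = COGS $12,800.70 + ending $4,501.40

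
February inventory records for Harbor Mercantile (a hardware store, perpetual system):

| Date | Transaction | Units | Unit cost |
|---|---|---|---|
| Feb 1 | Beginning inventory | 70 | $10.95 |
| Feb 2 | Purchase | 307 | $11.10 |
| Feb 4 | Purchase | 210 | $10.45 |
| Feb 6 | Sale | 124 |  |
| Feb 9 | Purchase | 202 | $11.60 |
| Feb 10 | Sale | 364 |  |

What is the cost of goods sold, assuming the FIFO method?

COGS = $5,334.15

Feb 6, 124 sold [FIFO — oldest first]: 70 @ $10.95 + 54 @ $11.10 = $1,365.90
Feb 10, 364 sold [FIFO — oldest first]: 253 @ $11.10 + 111 @ $10.45 = $3,968.25
Total COGS = $1,365.90 + $3,968.25 = $5,334.15
Ending inventory: 99 @ $10.45 + 202 @ $11.60 = $3,377.75
Check: goods available $8,711.90 = COGS $5,334.15 + ending $3,377.75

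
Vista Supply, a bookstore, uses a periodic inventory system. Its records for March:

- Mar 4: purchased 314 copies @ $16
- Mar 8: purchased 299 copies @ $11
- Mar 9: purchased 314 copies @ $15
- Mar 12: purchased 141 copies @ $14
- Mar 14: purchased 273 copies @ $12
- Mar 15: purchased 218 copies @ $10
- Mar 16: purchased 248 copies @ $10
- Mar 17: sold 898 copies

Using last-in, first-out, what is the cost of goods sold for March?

COGS = $10,180

Mar 17, 898 sold [LIFO — newest first]: 248 @ $10 + 218 @ $10 + 273 @ $12 + 141 @ $14 + 18 @ $15 = $10,180
Ending inventory: 314 @ $16 + 299 @ $11 + 296 @ $15 = $12,753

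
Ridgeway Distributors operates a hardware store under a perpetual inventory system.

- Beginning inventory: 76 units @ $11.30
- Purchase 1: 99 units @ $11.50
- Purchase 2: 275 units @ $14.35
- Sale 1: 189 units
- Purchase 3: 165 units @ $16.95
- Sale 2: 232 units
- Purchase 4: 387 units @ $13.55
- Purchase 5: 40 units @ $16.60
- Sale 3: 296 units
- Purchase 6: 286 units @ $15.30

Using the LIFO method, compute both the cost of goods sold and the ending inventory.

COGS = $10,603.15; ending inventory = $8,420.80

Sale 1 (189) [LIFO — newest first]: 189 @ $14.35 = $2,712.15
Sale 2 (232) [LIFO — newest first]: 165 @ $16.95 + 67 @ $14.35 = $3,758.20
Sale 3 (296) [LIFO — newest first]: 40 @ $16.60 + 256 @ $13.55 = $4,132.80
Total COGS = $2,712.15 + $3,758.20 + $4,132.80 = $10,603.15
Ending inventory: 76 @ $11.30 + 99 @ $11.50 + 19 @ $14.35 + 131 @ $13.55 + 286 @ $15.30 = $8,420.80
Check: goods available $19,023.95 = COGS $10,603.15 + ending $8,420.80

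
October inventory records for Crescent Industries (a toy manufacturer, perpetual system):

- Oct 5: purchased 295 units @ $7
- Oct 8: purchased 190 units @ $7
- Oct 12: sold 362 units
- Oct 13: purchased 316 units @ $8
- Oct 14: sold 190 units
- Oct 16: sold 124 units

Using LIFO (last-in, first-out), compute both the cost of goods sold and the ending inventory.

COGS = $5,046; ending inventory = $877

Oct 12, 362 sold [LIFO — newest first]: 190 @ $7 + 172 @ $7 = $2,534
Oct 14, 190 sold [LIFO — newest first]: 190 @ $8 = $1,520
Oct 16, 124 sold [LIFO — newest first]: 124 @ $8 = $992
Total COGS = $2,534 + $1,520 + $992 = $5,046
Ending inventory: 123 @ $7 + 2 @ $8 = $877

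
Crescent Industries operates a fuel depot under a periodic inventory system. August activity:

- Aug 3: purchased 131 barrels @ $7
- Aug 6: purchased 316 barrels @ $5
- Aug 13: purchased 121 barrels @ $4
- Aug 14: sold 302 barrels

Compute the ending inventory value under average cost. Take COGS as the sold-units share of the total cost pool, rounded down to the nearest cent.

Ending inventory = $1,396.04

Aug 14, sell 302: 302/568 × $2,981.00 → $1,584.96
Ending inventory (cost pool remaining) = $1,396.04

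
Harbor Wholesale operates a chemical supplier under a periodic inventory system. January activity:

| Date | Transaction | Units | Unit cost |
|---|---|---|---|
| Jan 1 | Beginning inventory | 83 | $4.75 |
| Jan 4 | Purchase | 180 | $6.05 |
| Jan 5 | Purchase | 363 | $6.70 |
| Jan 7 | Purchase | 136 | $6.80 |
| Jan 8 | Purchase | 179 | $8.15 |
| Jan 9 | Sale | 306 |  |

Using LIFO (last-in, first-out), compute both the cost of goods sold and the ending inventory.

Jan 9, 306 sold [LIFO — newest first]: 179 @ $8.15 + 127 @ $6.80 = $2,322.45
Ending inventory: 83 @ $4.75 + 180 @ $6.05 + 363 @ $6.70 + 9 @ $6.80 = $3,976.55

COGS = $2,322.45; ending inventory = $3,976.55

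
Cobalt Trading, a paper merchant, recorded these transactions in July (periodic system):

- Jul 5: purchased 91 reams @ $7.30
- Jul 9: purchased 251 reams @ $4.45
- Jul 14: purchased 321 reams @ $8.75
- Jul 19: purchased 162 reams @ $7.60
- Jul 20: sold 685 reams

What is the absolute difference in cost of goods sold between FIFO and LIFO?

FIFO COGS: 91 @ $7.30 + 251 @ $4.45 + 321 @ $8.75 + 22 @ $7.60 = $4,757.20
LIFO COGS: 162 @ $7.60 + 321 @ $8.75 + 202 @ $4.45 = $4,938.85
Difference = |$4,757.20 − $4,938.85| = $181.65

$181.65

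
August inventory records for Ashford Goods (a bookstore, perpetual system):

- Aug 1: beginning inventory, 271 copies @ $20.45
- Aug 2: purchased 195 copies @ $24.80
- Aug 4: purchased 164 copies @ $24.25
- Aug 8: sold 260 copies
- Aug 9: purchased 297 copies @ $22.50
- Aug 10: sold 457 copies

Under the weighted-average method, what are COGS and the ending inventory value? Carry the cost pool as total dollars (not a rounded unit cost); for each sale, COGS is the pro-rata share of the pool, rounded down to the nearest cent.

COGS = $16,279.17; ending inventory = $4,758.28

After Aug 1: 271 on hand, pool $5,541.95 (≈ $20.4500 each)
After Aug 2: 466 on hand, pool $10,377.95 (≈ $22.2703 each)
After Aug 4: 630 on hand, pool $14,354.95 (≈ $22.7856 each)
Aug 8, sell 260: 260/630 × $14,354.95 → $5,924.26
After Aug 9: 667 on hand, pool $15,113.19 (≈ $22.6585 each)
Aug 10, sell 457: 457/667 × $15,113.19 → $10,354.91
Total COGS = $5,924.26 + $10,354.91 = $16,279.17
Ending inventory (cost pool remaining) = $4,758.28
Check: goods available $21,037.45 = COGS $16,279.17 + ending $4,758.28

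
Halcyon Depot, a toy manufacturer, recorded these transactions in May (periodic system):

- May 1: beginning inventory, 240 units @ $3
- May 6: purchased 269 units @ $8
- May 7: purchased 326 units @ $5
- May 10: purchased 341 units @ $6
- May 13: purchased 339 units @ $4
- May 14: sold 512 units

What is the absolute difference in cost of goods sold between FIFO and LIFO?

FIFO COGS: 240 @ $3 + 269 @ $8 + 3 @ $5 = $2,887
LIFO COGS: 339 @ $4 + 173 @ $6 = $2,394
Difference = |$2,887 − $2,394| = $493

$493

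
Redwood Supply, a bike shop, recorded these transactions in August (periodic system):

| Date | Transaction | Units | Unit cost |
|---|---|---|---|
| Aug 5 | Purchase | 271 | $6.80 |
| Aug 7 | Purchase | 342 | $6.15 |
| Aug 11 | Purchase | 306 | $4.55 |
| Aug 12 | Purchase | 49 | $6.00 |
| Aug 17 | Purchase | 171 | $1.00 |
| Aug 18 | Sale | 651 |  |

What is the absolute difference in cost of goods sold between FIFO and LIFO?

FIFO COGS: 271 @ $6.80 + 342 @ $6.15 + 38 @ $4.55 = $4,119.00
LIFO COGS: 171 @ $1.00 + 49 @ $6.00 + 306 @ $4.55 + 125 @ $6.15 = $2,626.05
Difference = |$4,119.00 − $2,626.05| = $1,492.95

$1,492.95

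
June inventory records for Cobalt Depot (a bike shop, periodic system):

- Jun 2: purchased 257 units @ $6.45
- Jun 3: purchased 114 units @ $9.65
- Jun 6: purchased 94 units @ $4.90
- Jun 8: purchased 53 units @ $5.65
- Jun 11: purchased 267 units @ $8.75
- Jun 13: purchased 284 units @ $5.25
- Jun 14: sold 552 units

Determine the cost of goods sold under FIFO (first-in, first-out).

Jun 14, 552 sold [FIFO — oldest first]: 257 @ $6.45 + 114 @ $9.65 + 94 @ $4.90 + 53 @ $5.65 + 34 @ $8.75 = $3,815.30
Ending inventory: 233 @ $8.75 + 284 @ $5.25 = $3,529.75

COGS = $3,815.30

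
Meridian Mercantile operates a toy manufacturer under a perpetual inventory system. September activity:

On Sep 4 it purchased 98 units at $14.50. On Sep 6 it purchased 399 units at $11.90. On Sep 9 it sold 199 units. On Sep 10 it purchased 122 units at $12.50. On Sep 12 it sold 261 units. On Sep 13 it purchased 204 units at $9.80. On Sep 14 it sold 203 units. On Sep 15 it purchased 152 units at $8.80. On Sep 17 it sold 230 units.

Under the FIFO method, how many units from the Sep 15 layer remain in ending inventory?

82

Sep 9, 199 sold [FIFO — oldest first]: 98 @ $14.50 + 101 @ $11.90 = $2,622.90
Sep 12, 261 sold [FIFO — oldest first]: 261 @ $11.90 = $3,105.90
Sep 14, 203 sold [FIFO — oldest first]: 37 @ $11.90 + 122 @ $12.50 + 44 @ $9.80 = $2,396.50
Sep 17, 230 sold [FIFO — oldest first]: 160 @ $9.80 + 70 @ $8.80 = $2,184.00
Total COGS = $2,622.90 + $3,105.90 + $2,396.50 + $2,184.00 = $10,309.30
Ending inventory: 82 @ $8.80 = $721.60
Check: goods available $11,030.90 = COGS $10,309.30 + ending $721.60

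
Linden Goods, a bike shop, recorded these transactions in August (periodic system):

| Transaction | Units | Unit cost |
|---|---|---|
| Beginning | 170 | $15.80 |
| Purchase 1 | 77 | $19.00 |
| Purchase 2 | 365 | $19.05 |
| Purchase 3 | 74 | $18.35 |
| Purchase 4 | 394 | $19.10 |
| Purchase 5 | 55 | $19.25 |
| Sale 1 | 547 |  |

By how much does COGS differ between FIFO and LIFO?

FIFO COGS: 170 @ $15.80 + 77 @ $19.00 + 300 @ $19.05 = $9,864.00
LIFO COGS: 55 @ $19.25 + 394 @ $19.10 + 74 @ $18.35 + 24 @ $19.05 = $10,399.25
Difference = |$9,864.00 − $10,399.25| = $535.25

$535.25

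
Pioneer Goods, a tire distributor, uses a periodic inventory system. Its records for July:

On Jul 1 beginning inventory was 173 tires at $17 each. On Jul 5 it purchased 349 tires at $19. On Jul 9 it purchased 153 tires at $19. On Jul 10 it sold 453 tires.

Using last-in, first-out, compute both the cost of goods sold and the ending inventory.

Jul 10, 453 sold [LIFO — newest first]: 153 @ $19 + 300 @ $19 = $8,607
Ending inventory: 173 @ $17 + 49 @ $19 = $3,872

COGS = $8,607; ending inventory = $3,872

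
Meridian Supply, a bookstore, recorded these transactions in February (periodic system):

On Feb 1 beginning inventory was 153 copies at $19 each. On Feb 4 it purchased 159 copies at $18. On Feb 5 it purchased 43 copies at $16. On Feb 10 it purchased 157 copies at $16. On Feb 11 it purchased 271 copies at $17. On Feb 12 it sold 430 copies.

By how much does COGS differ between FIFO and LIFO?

FIFO COGS: 153 @ $19 + 159 @ $18 + 43 @ $16 + 75 @ $16 = $7,657
LIFO COGS: 271 @ $17 + 157 @ $16 + 2 @ $16 = $7,151
Difference = |$7,657 − $7,151| = $506

$506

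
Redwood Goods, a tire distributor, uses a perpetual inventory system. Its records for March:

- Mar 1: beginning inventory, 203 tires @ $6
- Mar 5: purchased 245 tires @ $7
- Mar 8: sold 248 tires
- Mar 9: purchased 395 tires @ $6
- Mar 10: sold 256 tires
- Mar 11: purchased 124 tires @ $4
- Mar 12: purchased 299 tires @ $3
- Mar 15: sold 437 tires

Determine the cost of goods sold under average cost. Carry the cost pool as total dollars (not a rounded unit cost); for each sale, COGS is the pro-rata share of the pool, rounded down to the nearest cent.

After Mar 1: 203 on hand, pool $1,218.00 (≈ $6.0000 each)
After Mar 5: 448 on hand, pool $2,933.00 (≈ $6.5469 each)
Mar 8, sell 248: 248/448 × $2,933.00 → $1,623.62
After Mar 9: 595 on hand, pool $3,679.38 (≈ $6.1838 each)
Mar 10, sell 256: 256/595 × $3,679.38 → $1,583.06
After Mar 11: 463 on hand, pool $2,592.32 (≈ $5.5990 each)
After Mar 12: 762 on hand, pool $3,489.32 (≈ $4.5792 each)
Mar 15, sell 437: 437/762 × $3,489.32 → $2,001.09
Total COGS = $1,623.62 + $1,583.06 + $2,001.09 = $5,207.77
Ending inventory (cost pool remaining) = $1,488.23

COGS = $5,207.77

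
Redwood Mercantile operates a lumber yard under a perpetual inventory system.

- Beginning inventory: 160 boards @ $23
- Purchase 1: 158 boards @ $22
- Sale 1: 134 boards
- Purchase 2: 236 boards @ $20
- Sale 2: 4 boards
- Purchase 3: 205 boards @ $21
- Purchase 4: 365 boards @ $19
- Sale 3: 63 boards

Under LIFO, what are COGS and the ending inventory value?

COGS = $4,225; ending inventory = $18,891

Sale 1 (134) [LIFO — newest first]: 134 @ $22 = $2,948
Sale 2 (4) [LIFO — newest first]: 4 @ $20 = $80
Sale 3 (63) [LIFO — newest first]: 63 @ $19 = $1,197
Total COGS = $2,948 + $80 + $1,197 = $4,225
Ending inventory: 160 @ $23 + 24 @ $22 + 232 @ $20 + 205 @ $21 + 302 @ $19 = $18,891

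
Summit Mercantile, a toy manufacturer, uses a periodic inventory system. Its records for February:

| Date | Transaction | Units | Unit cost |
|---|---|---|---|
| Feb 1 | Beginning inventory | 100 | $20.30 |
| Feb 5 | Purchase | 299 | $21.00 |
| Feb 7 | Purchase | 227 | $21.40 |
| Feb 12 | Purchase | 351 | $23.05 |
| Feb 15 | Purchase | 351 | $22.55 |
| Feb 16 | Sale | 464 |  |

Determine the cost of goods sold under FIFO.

COGS = $9,700.00

Feb 16, 464 sold [FIFO — oldest first]: 100 @ $20.30 + 299 @ $21.00 + 65 @ $21.40 = $9,700.00
Ending inventory: 162 @ $21.40 + 351 @ $23.05 + 351 @ $22.55 = $19,472.40
Check: goods available $29,172.40 = COGS $9,700.00 + ending $19,472.40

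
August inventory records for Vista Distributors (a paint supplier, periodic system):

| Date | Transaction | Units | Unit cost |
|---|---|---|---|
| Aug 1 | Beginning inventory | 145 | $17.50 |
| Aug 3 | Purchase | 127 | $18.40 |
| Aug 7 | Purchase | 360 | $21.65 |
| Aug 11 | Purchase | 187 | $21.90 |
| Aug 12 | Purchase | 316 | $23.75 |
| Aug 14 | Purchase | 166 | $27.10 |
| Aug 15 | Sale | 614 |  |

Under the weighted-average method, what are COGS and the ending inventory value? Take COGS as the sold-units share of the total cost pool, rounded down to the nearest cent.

Aug 15, sell 614: 614/1301 × $28,767.20 → $13,576.52
Ending inventory (cost pool remaining) = $15,190.68

COGS = $13,576.52; ending inventory = $15,190.68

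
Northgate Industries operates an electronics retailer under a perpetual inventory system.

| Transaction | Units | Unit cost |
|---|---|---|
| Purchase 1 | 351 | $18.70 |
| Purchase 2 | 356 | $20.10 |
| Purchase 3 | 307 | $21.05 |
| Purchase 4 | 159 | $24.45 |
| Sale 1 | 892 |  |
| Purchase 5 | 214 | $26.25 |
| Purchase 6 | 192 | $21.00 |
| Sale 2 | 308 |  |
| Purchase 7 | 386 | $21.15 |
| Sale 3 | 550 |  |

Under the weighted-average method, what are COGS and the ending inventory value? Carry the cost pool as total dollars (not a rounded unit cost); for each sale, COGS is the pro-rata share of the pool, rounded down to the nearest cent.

After Purchase 1: 351 on hand, pool $6,563.70 (≈ $18.7000 each)
After Purchase 2: 707 on hand, pool $13,719.30 (≈ $19.4050 each)
After Purchase 3: 1014 on hand, pool $20,181.65 (≈ $19.9030 each)
After Purchase 4: 1173 on hand, pool $24,069.20 (≈ $20.5194 each)
Sale 1, sell 892: 892/1173 × $24,069.20 → $18,303.26
After Purchase 5: 495 on hand, pool $11,383.44 (≈ $22.9968 each)
After Purchase 6: 687 on hand, pool $15,415.44 (≈ $22.4388 each)
Sale 2, sell 308: 308/687 × $15,415.44 → $6,911.14
After Purchase 7: 765 on hand, pool $16,668.20 (≈ $21.7885 each)
Sale 3, sell 550: 550/765 × $16,668.20 → $11,983.67
Total COGS = $18,303.26 + $6,911.14 + $11,983.67 = $37,198.07
Ending inventory (cost pool remaining) = $4,684.53

COGS = $37,198.07; ending inventory = $4,684.53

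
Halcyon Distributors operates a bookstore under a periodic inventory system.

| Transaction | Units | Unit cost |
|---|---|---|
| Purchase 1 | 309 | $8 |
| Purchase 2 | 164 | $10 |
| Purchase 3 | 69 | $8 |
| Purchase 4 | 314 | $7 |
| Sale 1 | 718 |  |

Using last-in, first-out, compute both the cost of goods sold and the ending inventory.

Sale 1 (718) [LIFO — newest first]: 314 @ $7 + 69 @ $8 + 164 @ $10 + 171 @ $8 = $5,758
Ending inventory: 138 @ $8 = $1,104

COGS = $5,758; ending inventory = $1,104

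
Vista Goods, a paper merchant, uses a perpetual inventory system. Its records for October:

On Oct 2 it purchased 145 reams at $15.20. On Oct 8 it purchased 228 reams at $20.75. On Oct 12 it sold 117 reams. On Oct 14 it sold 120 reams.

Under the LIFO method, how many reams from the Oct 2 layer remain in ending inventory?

Oct 12, 117 sold [LIFO — newest first]: 117 @ $20.75 = $2,427.75
Oct 14, 120 sold [LIFO — newest first]: 111 @ $20.75 + 9 @ $15.20 = $2,440.05
Total COGS = $2,427.75 + $2,440.05 = $4,867.80
Ending inventory: 136 @ $15.20 = $2,067.20
Check: goods available $6,935.00 = COGS $4,867.80 + ending $2,067.20

136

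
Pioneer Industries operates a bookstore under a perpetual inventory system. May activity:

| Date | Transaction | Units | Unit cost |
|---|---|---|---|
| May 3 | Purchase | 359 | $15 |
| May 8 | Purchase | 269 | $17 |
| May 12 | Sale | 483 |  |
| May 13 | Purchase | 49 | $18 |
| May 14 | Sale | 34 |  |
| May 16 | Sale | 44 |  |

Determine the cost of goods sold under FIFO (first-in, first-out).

May 12, 483 sold [FIFO — oldest first]: 359 @ $15 + 124 @ $17 = $7,493
May 14, 34 sold [FIFO — oldest first]: 34 @ $17 = $578
May 16, 44 sold [FIFO — oldest first]: 44 @ $17 = $748
Total COGS = $7,493 + $578 + $748 = $8,819
Ending inventory: 67 @ $17 + 49 @ $18 = $2,021

COGS = $8,819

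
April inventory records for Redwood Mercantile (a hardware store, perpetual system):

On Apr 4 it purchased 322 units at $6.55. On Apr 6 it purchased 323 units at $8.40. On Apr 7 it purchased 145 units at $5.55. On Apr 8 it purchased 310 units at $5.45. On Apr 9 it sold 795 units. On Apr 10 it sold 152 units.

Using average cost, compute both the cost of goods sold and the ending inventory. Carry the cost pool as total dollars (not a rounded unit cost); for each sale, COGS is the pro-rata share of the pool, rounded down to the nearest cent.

COGS = $6,298.88; ending inventory = $1,017.67

After Apr 4: 322 on hand, pool $2,109.10 (≈ $6.5500 each)
After Apr 6: 645 on hand, pool $4,822.30 (≈ $7.4764 each)
After Apr 7: 790 on hand, pool $5,627.05 (≈ $7.1228 each)
After Apr 8: 1100 on hand, pool $7,316.55 (≈ $6.6514 each)
Apr 9, sell 795: 795/1100 × $7,316.55 → $5,287.87
Apr 10, sell 152: 152/305 × $2,028.68 → $1,011.01
Total COGS = $5,287.87 + $1,011.01 = $6,298.88
Ending inventory (cost pool remaining) = $1,017.67
Check: goods available $7,316.55 = COGS $6,298.88 + ending $1,017.67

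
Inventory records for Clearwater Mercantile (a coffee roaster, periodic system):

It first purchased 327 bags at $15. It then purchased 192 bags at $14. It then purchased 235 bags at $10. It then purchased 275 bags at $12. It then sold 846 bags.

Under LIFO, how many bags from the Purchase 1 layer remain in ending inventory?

183

Sale 1 (846) [LIFO — newest first]: 275 @ $12 + 235 @ $10 + 192 @ $14 + 144 @ $15 = $10,498
Ending inventory: 183 @ $15 = $2,745
Check: goods available $13,243 = COGS $10,498 + ending $2,745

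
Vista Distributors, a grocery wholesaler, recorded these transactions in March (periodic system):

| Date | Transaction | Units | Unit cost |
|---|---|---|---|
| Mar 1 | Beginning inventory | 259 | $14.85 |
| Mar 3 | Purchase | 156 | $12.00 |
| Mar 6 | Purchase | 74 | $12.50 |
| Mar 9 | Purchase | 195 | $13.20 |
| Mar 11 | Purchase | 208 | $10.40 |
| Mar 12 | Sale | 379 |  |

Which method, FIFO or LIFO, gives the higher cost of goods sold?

FIFO COGS: 259 @ $14.85 + 120 @ $12.00 = $5,286.15
LIFO COGS: 208 @ $10.40 + 171 @ $13.20 = $4,420.40

FIFO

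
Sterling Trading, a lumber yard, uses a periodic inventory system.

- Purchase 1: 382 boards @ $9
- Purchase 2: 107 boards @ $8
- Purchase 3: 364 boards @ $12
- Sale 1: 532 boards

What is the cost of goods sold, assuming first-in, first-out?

COGS = $4,810

Sale 1 (532) [FIFO — oldest first]: 382 @ $9 + 107 @ $8 + 43 @ $12 = $4,810
Ending inventory: 321 @ $12 = $3,852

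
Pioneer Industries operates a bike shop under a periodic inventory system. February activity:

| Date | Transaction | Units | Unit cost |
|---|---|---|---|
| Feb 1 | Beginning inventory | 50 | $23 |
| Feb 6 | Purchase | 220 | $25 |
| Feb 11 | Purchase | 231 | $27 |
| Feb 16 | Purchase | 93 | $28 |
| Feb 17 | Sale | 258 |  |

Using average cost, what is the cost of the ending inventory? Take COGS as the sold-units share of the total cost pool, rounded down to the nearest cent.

Ending inventory = $8,762.59

Feb 17, sell 258: 258/594 × $15,491.00 → $6,728.41
Ending inventory (cost pool remaining) = $8,762.59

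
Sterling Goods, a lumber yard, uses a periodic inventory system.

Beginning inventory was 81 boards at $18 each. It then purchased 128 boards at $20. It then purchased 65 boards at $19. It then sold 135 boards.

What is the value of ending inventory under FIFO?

Ending inventory = $2,715

Sale 1 (135) [FIFO — oldest first]: 81 @ $18 + 54 @ $20 = $2,538
Ending inventory: 74 @ $20 + 65 @ $19 = $2,715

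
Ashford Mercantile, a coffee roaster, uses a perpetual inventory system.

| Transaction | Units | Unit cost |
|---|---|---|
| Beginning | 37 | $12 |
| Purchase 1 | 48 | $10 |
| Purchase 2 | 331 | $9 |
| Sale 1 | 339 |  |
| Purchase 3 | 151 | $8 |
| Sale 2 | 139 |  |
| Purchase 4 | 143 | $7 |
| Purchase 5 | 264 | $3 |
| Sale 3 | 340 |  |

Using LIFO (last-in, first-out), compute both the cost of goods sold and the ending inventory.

COGS = $5,495; ending inventory = $1,409

Sale 1 (339) [LIFO — newest first]: 331 @ $9 + 8 @ $10 = $3,059
Sale 2 (139) [LIFO — newest first]: 139 @ $8 = $1,112
Sale 3 (340) [LIFO — newest first]: 264 @ $3 + 76 @ $7 = $1,324
Total COGS = $3,059 + $1,112 + $1,324 = $5,495
Ending inventory: 37 @ $12 + 40 @ $10 + 12 @ $8 + 67 @ $7 = $1,409
Check: goods available $6,904 = COGS $5,495 + ending $1,409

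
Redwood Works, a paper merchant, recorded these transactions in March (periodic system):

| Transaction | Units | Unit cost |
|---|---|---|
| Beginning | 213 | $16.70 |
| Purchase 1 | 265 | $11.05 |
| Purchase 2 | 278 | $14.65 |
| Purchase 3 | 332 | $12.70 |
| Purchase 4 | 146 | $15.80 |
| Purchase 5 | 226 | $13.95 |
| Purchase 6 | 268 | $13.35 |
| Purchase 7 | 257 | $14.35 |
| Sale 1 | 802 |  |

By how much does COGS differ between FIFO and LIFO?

$82.00

FIFO COGS: 213 @ $16.70 + 265 @ $11.05 + 278 @ $14.65 + 46 @ $12.70 = $11,142.25
LIFO COGS: 257 @ $14.35 + 268 @ $13.35 + 226 @ $13.95 + 51 @ $15.80 = $11,224.25
Difference = |$11,142.25 − $11,224.25| = $82.00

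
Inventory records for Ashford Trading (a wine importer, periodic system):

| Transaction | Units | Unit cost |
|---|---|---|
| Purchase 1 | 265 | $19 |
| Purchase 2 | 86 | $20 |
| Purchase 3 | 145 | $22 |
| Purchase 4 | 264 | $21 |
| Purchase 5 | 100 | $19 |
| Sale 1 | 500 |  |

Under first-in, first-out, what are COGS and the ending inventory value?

COGS = $10,029; ending inventory = $7,360

Sale 1 (500) [FIFO — oldest first]: 265 @ $19 + 86 @ $20 + 145 @ $22 + 4 @ $21 = $10,029
Ending inventory: 260 @ $21 + 100 @ $19 = $7,360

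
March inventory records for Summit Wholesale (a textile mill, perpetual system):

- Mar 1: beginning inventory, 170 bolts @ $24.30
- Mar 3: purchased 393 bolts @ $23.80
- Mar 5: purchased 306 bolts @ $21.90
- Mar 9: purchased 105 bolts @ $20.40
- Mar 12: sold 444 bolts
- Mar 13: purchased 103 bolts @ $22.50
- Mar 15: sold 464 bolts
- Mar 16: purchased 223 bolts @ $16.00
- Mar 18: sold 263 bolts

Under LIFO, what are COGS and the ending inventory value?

Mar 12, 444 sold [LIFO — newest first]: 105 @ $20.40 + 306 @ $21.90 + 33 @ $23.80 = $9,628.80
Mar 15, 464 sold [LIFO — newest first]: 103 @ $22.50 + 360 @ $23.80 + 1 @ $24.30 = $10,909.80
Mar 18, 263 sold [LIFO — newest first]: 223 @ $16.00 + 40 @ $24.30 = $4,540.00
Total COGS = $9,628.80 + $10,909.80 + $4,540.00 = $25,078.60
Ending inventory: 129 @ $24.30 = $3,134.70

COGS = $25,078.60; ending inventory = $3,134.70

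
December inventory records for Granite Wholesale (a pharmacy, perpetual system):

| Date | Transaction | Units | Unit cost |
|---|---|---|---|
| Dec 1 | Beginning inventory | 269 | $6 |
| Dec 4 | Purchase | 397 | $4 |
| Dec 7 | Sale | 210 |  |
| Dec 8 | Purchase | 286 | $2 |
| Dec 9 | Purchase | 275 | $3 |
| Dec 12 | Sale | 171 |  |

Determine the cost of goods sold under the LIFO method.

Dec 7, 210 sold [LIFO — newest first]: 210 @ $4 = $840
Dec 12, 171 sold [LIFO — newest first]: 171 @ $3 = $513
Total COGS = $840 + $513 = $1,353
Ending inventory: 269 @ $6 + 187 @ $4 + 286 @ $2 + 104 @ $3 = $3,246

COGS = $1,353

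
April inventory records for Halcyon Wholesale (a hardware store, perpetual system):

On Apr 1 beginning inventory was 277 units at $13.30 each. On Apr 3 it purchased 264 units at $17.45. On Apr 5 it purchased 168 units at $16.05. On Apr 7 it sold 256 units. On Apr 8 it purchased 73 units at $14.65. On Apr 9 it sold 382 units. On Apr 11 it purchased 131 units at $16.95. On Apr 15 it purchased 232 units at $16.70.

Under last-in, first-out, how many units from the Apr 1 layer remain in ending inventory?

144

Apr 7, 256 sold [LIFO — newest first]: 168 @ $16.05 + 88 @ $17.45 = $4,232.00
Apr 9, 382 sold [LIFO — newest first]: 73 @ $14.65 + 176 @ $17.45 + 133 @ $13.30 = $5,909.55
Total COGS = $4,232.00 + $5,909.55 = $10,141.55
Ending inventory: 144 @ $13.30 + 131 @ $16.95 + 232 @ $16.70 = $8,010.05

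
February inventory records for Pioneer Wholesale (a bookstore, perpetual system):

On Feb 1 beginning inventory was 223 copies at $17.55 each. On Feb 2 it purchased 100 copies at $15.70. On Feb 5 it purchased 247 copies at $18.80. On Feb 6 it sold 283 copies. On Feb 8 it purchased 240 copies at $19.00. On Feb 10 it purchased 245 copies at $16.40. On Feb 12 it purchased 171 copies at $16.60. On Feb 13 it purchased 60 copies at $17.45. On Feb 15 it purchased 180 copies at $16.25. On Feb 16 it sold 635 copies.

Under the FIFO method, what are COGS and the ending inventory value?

Feb 6, 283 sold [FIFO — oldest first]: 223 @ $17.55 + 60 @ $15.70 = $4,855.65
Feb 16, 635 sold [FIFO — oldest first]: 40 @ $15.70 + 247 @ $18.80 + 240 @ $19.00 + 108 @ $16.40 = $11,602.80
Total COGS = $4,855.65 + $11,602.80 = $16,458.45
Ending inventory: 137 @ $16.40 + 171 @ $16.60 + 60 @ $17.45 + 180 @ $16.25 = $9,057.40

COGS = $16,458.45; ending inventory = $9,057.40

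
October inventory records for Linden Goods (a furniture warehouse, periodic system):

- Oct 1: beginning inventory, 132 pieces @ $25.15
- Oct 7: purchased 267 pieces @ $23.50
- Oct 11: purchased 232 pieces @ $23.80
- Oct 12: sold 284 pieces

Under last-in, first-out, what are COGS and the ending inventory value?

Oct 12, 284 sold [LIFO — newest first]: 232 @ $23.80 + 52 @ $23.50 = $6,743.60
Ending inventory: 132 @ $25.15 + 215 @ $23.50 = $8,372.30
Check: goods available $15,115.90 = COGS $6,743.60 + ending $8,372.30

COGS = $6,743.60; ending inventory = $8,372.30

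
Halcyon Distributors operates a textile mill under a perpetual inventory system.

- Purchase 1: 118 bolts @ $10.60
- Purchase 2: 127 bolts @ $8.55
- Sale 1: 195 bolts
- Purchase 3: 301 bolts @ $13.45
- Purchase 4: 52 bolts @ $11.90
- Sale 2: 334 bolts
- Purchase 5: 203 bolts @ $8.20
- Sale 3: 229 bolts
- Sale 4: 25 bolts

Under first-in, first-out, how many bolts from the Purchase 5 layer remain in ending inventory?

Sale 1 (195) [FIFO — oldest first]: 118 @ $10.60 + 77 @ $8.55 = $1,909.15
Sale 2 (334) [FIFO — oldest first]: 50 @ $8.55 + 284 @ $13.45 = $4,247.30
Sale 3 (229) [FIFO — oldest first]: 17 @ $13.45 + 52 @ $11.90 + 160 @ $8.20 = $2,159.45
Sale 4 (25) [FIFO — oldest first]: 25 @ $8.20 = $205.00
Total COGS = $1,909.15 + $4,247.30 + $2,159.45 + $205.00 = $8,520.90
Ending inventory: 18 @ $8.20 = $147.60

18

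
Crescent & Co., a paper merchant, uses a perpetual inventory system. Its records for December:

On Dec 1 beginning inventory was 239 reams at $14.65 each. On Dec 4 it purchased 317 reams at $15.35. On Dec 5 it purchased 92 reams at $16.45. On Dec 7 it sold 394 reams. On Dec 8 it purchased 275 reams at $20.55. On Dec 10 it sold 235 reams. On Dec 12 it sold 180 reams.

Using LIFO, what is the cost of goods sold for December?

COGS = $13,861.85

Dec 7, 394 sold [LIFO — newest first]: 92 @ $16.45 + 302 @ $15.35 = $6,149.10
Dec 10, 235 sold [LIFO — newest first]: 235 @ $20.55 = $4,829.25
Dec 12, 180 sold [LIFO — newest first]: 40 @ $20.55 + 15 @ $15.35 + 125 @ $14.65 = $2,883.50
Total COGS = $6,149.10 + $4,829.25 + $2,883.50 = $13,861.85
Ending inventory: 114 @ $14.65 = $1,670.10
Check: goods available $15,531.95 = COGS $13,861.85 + ending $1,670.10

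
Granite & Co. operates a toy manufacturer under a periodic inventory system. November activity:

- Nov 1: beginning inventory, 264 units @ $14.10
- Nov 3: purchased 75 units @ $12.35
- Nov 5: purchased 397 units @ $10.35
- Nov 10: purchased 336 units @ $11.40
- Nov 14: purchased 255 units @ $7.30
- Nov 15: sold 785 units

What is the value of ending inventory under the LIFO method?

Ending inventory = $6,749.70

Nov 15, 785 sold [LIFO — newest first]: 255 @ $7.30 + 336 @ $11.40 + 194 @ $10.35 = $7,699.80
Ending inventory: 264 @ $14.10 + 75 @ $12.35 + 203 @ $10.35 = $6,749.70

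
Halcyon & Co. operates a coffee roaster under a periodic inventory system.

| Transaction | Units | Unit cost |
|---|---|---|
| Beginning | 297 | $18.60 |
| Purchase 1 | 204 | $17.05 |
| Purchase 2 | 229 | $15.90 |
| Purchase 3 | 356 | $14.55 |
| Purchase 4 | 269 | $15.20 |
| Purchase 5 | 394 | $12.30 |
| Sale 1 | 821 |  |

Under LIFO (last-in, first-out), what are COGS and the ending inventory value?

Sale 1 (821) [LIFO — newest first]: 394 @ $12.30 + 269 @ $15.20 + 158 @ $14.55 = $11,233.90
Ending inventory: 297 @ $18.60 + 204 @ $17.05 + 229 @ $15.90 + 198 @ $14.55 = $15,524.40

COGS = $11,233.90; ending inventory = $15,524.40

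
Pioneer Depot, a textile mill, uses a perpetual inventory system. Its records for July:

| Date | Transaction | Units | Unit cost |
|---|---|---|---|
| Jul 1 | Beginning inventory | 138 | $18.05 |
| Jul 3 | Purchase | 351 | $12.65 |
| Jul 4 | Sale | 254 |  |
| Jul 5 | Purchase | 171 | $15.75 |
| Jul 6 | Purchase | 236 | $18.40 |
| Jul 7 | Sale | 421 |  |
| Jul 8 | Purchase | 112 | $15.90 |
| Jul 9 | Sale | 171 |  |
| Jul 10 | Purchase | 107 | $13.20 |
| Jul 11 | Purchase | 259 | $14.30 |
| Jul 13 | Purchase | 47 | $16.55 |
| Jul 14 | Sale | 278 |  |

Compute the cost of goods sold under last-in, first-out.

COGS = $17,034.15

Jul 4, 254 sold [LIFO — newest first]: 254 @ $12.65 = $3,213.10
Jul 7, 421 sold [LIFO — newest first]: 236 @ $18.40 + 171 @ $15.75 + 14 @ $12.65 = $7,212.75
Jul 9, 171 sold [LIFO — newest first]: 112 @ $15.90 + 59 @ $12.65 = $2,527.15
Jul 14, 278 sold [LIFO — newest first]: 47 @ $16.55 + 231 @ $14.30 = $4,081.15
Total COGS = $3,213.10 + $7,212.75 + $2,527.15 + $4,081.15 = $17,034.15
Ending inventory: 138 @ $18.05 + 24 @ $12.65 + 107 @ $13.20 + 28 @ $14.30 = $4,607.30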